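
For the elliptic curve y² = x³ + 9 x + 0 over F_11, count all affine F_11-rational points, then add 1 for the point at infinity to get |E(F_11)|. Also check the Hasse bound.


Affine points = {(0, 0), (2, 2), (2, 9), (4, 1), (4, 10), (5, 4), (5, 7), (8, 1), (8, 10), (10, 1), (10, 10)}; affine count = 11; |E(F_11)| = 12.

Discriminant check: Δ ∝ 4a³ + 27b² = 4·9³ + 27·0² = 4·729 + 27·0 ≡ 1 (mod 11). Nonzero ⇒ E is nonsingular.
For each x ∈ F_11, compute rhs = x³ + 9·x + 0 mod 11, then count y ∈ F_11 with y² ≡ rhs.
  x = 0: rhs = 0, matching y values: 0 (1 points).
  x = 1: rhs = 10, matching y values: none (0 points).
  x = 2: rhs = 4, matching y values: 2, 9 (2 points).
  x = 3: rhs = 10, matching y values: none (0 points).
  x = 4: rhs = 1, matching y values: 1, 10 (2 points).
  x = 5: rhs = 5, matching y values: 4, 7 (2 points).
  x = 6: rhs = 6, matching y values: none (0 points).
  x = 7: rhs = 10, matching y values: none (0 points).
  x = 8: rhs = 1, matching y values: 1, 10 (2 points).
  x = 9: rhs = 7, matching y values: none (0 points).
  x = 10: rhs = 1, matching y values: 1, 10 (2 points).
Total affine count: 11.
Full point count |E(F_11)| = 11 + 1 = 12.
Hasse bound: |12 − (11+1)| = |0| = 0 ≤ 2√11 ≈ 6.6332 ✓.


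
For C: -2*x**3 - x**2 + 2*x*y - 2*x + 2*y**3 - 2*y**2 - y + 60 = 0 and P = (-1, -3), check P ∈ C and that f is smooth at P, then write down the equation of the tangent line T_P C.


Tangent line at P: -12*x + 63*y + 177 = 0.

Step 1: f(-1, -3) = 0, so P lies on C.
Step 2: partial derivatives
  f_x(x, y) = -6*x**2 - 2*x + 2*y - 2, f_y(x, y) = 2*x + 6*y**2 - 4*y - 1.
  f_x(P) = -12, f_y(P) = 63 (gradient nonzero, so P is smooth).
Step 3: tangent line at P: -12·(x − -1) + 63·(y − -3) = 0.
Expanding: -12*x + 63*y + 177 = 0.


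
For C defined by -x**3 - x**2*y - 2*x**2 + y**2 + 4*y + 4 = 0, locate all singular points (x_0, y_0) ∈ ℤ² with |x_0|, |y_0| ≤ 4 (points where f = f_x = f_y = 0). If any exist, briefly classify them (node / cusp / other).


Singular points: {(0, -2)}; classification: cusp.

Compute partial derivatives:
  f_x = -3*x**2 - 2*x*y - 4*x.
  f_y = -x**2 + 2*y + 4.
Scan x_0 ∈ {−4, ..., 4}. For each x_0, f_y(x_0, y) is a polynomial in y; find its integer roots y ∈ {−4, ..., 4}, then test f_x and f at those candidates.
  x = -4: f_y(-4, y) = 2*y - 12; no integer root y with |y| ≤ 4.
  x = -3: f_y(-3, y) = 2*y - 5; no integer root y with |y| ≤ 4.
  x = -2: f_y(-2, y) = 2*y; vanishes at y ∈ {0}. (-2, 0): f_x = -4 ≠ 0.
  x = -1: f_y(-1, y) = 2*y + 3; no integer root y with |y| ≤ 4.
  x = 0: f_y(0, y) = 2*y + 4; vanishes at y ∈ {-2}. (0, -2): f_x = 0, f = 0 — SINGULAR.
  x = 1: f_y(1, y) = 2*y + 3; no integer root y with |y| ≤ 4.
  x = 2: f_y(2, y) = 2*y; vanishes at y ∈ {0}. (2, 0): f_x = -20 ≠ 0.
  x = 3: f_y(3, y) = 2*y - 5; no integer root y with |y| ≤ 4.
  x = 4: f_y(4, y) = 2*y - 12; no integer root y with |y| ≤ 4.
Only singular point on the grid: (0, -2).
Classify: substitute x = 0 + u, y = -2 + v and expand: f = -u**3 - u**2*v + v**2.
No constant or linear terms (consistent with a singular point). Quadratic part: v**2. Cubic part: -u**3 - u**2*v.
The quadratic part v**2 is a perfect square, so there is a single (double) tangent line v = 0, i.e. y = -2. Restricting the cubic part to that line (v = 0) leaves -u**3 ≠ 0, so f is not divisible by v and the branch is v² ≈ u**3 to lowest order — this is a cusp.
Classification: cusp.


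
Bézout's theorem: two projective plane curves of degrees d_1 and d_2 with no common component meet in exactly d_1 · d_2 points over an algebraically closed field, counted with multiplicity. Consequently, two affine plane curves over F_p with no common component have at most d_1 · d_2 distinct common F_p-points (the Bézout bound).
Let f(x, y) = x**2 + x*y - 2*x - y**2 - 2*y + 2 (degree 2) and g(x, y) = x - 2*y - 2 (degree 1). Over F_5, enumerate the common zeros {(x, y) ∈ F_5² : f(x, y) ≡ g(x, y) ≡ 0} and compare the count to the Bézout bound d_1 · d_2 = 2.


Common zeros: {(1, 2)}; count = 1; Bézout bound = 2.

deg(f) = 2, deg(g) = 1, so Bézout bound = 2.
Scan x ∈ F_5. For each x, list the y ∈ F_5 with f(x, y) ≡ 0 and those with g(x, y) ≡ 0 (mod 5); the common zeros in that column are the intersection.
  x = 0: f ≡ 0 at y ∈ ∅; g ≡ 0 at y ∈ {4}; common: ∅.
  x = 1: f ≡ 0 at y ∈ {2}; g ≡ 0 at y ∈ {2}; common: {2}.
  x = 2: f ≡ 0 at y ∈ ∅; g ≡ 0 at y ∈ {0}; common: ∅.
  x = 3: f ≡ 0 at y ∈ {0, 1}; g ≡ 0 at y ∈ {3}; common: ∅.
  x = 4: f ≡ 0 at y ∈ {0, 2}; g ≡ 0 at y ∈ {1}; common: ∅.
Collecting: common zeros = {(1, 2)}, so the count is 1.
Comparison with the Bézout bound: 1 ≤ 2 = deg(f)·deg(g), as expected for curves with no common component (the affine F_5-count falls short of the bound because intersections may lie at infinity, over extension fields, or carry multiplicity).


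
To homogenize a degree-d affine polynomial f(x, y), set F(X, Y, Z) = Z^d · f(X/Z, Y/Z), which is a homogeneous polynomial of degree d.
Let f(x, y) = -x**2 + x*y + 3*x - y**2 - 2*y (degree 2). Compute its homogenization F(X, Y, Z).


F(X, Y, Z) = -X**2 + X*Y + 3*X*Z - Y**2 - 2*Y*Z

deg(f) = 2.
Substitute x = X/Z, y = Y/Z into f, then multiply by Z^2.
  monomial -1·x^2·y^0 ↦ -1·X^2·Y^0·Z^0.
  monomial 1·x^1·y^1 ↦ 1·X^1·Y^1·Z^0.
  monomial 3·x^1·y^0 ↦ 3·X^1·Y^0·Z^1.
  monomial -1·x^0·y^2 ↦ -1·X^0·Y^2·Z^0.
  monomial -2·x^0·y^1 ↦ -2·X^0·Y^1·Z^1.
Collecting: F(X, Y, Z) = -X**2 + X*Y + 3*X*Z - Y**2 - 2*Y*Z.


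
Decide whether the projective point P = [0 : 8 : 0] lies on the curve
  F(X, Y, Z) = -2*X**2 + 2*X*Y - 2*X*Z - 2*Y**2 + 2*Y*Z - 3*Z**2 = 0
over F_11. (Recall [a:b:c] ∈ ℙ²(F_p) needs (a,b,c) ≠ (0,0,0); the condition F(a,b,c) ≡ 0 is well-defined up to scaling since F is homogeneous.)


F(0,8,0) ≡ 4 (mod 11); P is NOT on the curve.

Evaluate F(0, 8, 0) term-by-term (mod 11).
  -2*X**2 ↦ -2·0·1·1 = 0
  2*X*Y ↦ 2·0·8·1 = 0
  -2*X*Z ↦ -2·0·1·0 = 0
  -2*Y**2 ↦ -2·1·64·1 = -128
  2*Y*Z ↦ 2·1·8·0 = 0
  -3*Z**2 ↦ -3·1·1·0 = 0
Sum: F(0, 8, 0) = (0) + (0) + (0) + (-128) + (0) + (0) = -128.
Reducing mod 11: -128 ≡ 4 (mod 11).
Since F(a, b, c) ≡ 4 ≠ 0 (mod 11), P does NOT lie on the curve.


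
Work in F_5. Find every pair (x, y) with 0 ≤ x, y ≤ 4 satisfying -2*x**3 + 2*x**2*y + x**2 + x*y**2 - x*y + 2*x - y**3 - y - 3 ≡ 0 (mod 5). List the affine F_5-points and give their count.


Affine F_5-points: {(0, 1), (1, 3), (1, 4), (2, 1), (2, 3), (3, 2), (3, 3), (4, 2)}; count = 8.

For each of the 25 pairs (x, y) ∈ F_5², evaluate f(x, y) mod 5. Record the zeros.
  x = 0: [0↦2, 1↦0, 2↦2, 3↦2, 4↦4]  zeros at y ∈ {1}
  x = 1: [0↦3, 1↦3, 2↦4, 3↦0, 4↦0]  zeros at y ∈ {3, 4}
  x = 2: [0↦4, 1↦0, 2↦4, 3↦0, 4↦2]  zeros at y ∈ {1, 3}
  x = 3: [0↦3, 1↦4, 2↦0, 3↦0, 4↦3]  zeros at y ∈ {2, 3}
  x = 4: [0↦3, 1↦3, 2↦0, 3↦3, 4↦1]  zeros at y ∈ {2}
Collecting zeros: affine points = {(0, 1), (1, 3), (1, 4), (2, 1), (2, 3), (3, 2), (3, 3), (4, 2)}.
Total count |C(F_5)_aff| = 8.


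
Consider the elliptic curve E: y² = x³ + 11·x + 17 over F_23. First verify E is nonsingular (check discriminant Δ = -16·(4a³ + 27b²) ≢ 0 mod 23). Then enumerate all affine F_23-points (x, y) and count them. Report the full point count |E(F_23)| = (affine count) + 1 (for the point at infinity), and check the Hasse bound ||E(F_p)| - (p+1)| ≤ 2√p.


Affine points = {(1, 11), (1, 12), (2, 1), (2, 22), (3, 10), (3, 13), (5, 6), (5, 17), (6, 0), (7, 0), (10, 0), (19, 1), (19, 22), (20, 7), (20, 16)}; affine count = 15; |E(F_23)| = 16.

Discriminant check: Δ ∝ 4a³ + 27b² = 4·11³ + 27·17² = 4·1331 + 27·289 ≡ 17 (mod 23). Nonzero ⇒ E is nonsingular.
For each x ∈ F_23, compute rhs = x³ + 11·x + 17 mod 23, then count y ∈ F_23 with y² ≡ rhs.
  x = 0: rhs = 17, matching y values: none (0 points).
  x = 1: rhs = 6, matching y values: 11, 12 (2 points).
  x = 2: rhs = 1, matching y values: 1, 22 (2 points).
  x = 3: rhs = 8, matching y values: 10, 13 (2 points).
  x = 4: rhs = 10, matching y values: none (0 points).
  x = 5: rhs = 13, matching y values: 6, 17 (2 points).
  x = 6: rhs = 0, matching y values: 0 (1 points).
  x = 7: rhs = 0, matching y values: 0 (1 points).
  x = 8: rhs = 19, matching y values: none (0 points).
  x = 9: rhs = 17, matching y values: none (0 points).
  x = 10: rhs = 0, matching y values: 0 (1 points).
  x = 11: rhs = 20, matching y values: none (0 points).
  x = 12: rhs = 14, matching y values: none (0 points).
  x = 13: rhs = 11, matching y values: none (0 points).
  x = 14: rhs = 17, matching y values: none (0 points).
  x = 15: rhs = 15, matching y values: none (0 points).
  x = 16: rhs = 11, matching y values: none (0 points).
  x = 17: rhs = 11, matching y values: none (0 points).
  x = 18: rhs = 21, matching y values: none (0 points).
  x = 19: rhs = 1, matching y values: 1, 22 (2 points).
  x = 20: rhs = 3, matching y values: 7, 16 (2 points).
  x = 21: rhs = 10, matching y values: none (0 points).
  x = 22: rhs = 5, matching y values: none (0 points).
Total affine count: 15.
Full point count |E(F_23)| = 15 + 1 = 16.
Hasse bound: |16 − (23+1)| = |-8| = 8 ≤ 2√23 ≈ 9.5917 ✓.


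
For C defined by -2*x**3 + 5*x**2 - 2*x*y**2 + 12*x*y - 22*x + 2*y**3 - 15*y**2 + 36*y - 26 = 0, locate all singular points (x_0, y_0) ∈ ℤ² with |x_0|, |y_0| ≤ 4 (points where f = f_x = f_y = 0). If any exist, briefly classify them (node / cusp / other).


Singular points: {(1, 3)}; classification: node.

Compute partial derivatives:
  f_x = -6*x**2 + 10*x - 2*y**2 + 12*y - 22.
  f_y = -4*x*y + 12*x + 6*y**2 - 30*y + 36.
Scan x_0 ∈ {−4, ..., 4}. For each x_0, f_y(x_0, y) is a polynomial in y; find its integer roots y ∈ {−4, ..., 4}, then test f_x and f at those candidates.
  x = -4: f_y(-4, y) = 6*y**2 - 14*y - 12; vanishes at y ∈ {3}. (-4, 3): f_x = -140 ≠ 0.
  x = -3: f_y(-3, y) = 6*y**2 - 18*y; vanishes at y ∈ {0, 3}. (-3, 0): f_x = -106 ≠ 0; (-3, 3): f_x = -88 ≠ 0.
  x = -2: f_y(-2, y) = 6*y**2 - 22*y + 12; vanishes at y ∈ {3}. (-2, 3): f_x = -48 ≠ 0.
  x = -1: f_y(-1, y) = 6*y**2 - 26*y + 24; vanishes at y ∈ {3}. (-1, 3): f_x = -20 ≠ 0.
  x = 0: f_y(0, y) = 6*y**2 - 30*y + 36; vanishes at y ∈ {2, 3}. (0, 2): f_x = -6 ≠ 0; (0, 3): f_x = -4 ≠ 0.
  x = 1: f_y(1, y) = 6*y**2 - 34*y + 48; vanishes at y ∈ {3}. (1, 3): f_x = 0, f = 0 — SINGULAR.
  x = 2: f_y(2, y) = 6*y**2 - 38*y + 60; vanishes at y ∈ {3}. (2, 3): f_x = -8 ≠ 0.
  x = 3: f_y(3, y) = 6*y**2 - 42*y + 72; vanishes at y ∈ {3, 4}. (3, 3): f_x = -28 ≠ 0; (3, 4): f_x = -30 ≠ 0.
  x = 4: f_y(4, y) = 6*y**2 - 46*y + 84; vanishes at y ∈ {3}. (4, 3): f_x = -60 ≠ 0.
Only singular point on the grid: (1, 3).
Classify: substitute x = 1 + u, y = 3 + v and expand: f = -2*u**3 - u**2 - 2*u*v**2 + 2*v**3 + v**2.
No constant or linear terms (consistent with a singular point). Quadratic part: -u**2 + v**2. Cubic part: -2*u**3 - 2*u*v**2 + 2*v**3.
The quadratic part v**2 - u**2 = (v − u)(v + u) splits into two distinct linear factors, so there are two distinct tangent lines y − 3 = ±(x − 1) — this is a node (ordinary double point).
Classification: node.


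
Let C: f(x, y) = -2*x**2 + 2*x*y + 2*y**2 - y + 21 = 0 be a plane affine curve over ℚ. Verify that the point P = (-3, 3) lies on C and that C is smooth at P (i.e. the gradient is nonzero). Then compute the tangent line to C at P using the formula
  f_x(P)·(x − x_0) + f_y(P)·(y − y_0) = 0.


Tangent line at P: 18*x + 5*y + 39 = 0.

Step 1: f(-3, 3) = 0, so P lies on C.
Step 2: partial derivatives
  f_x(x, y) = -4*x + 2*y, f_y(x, y) = 2*x + 4*y - 1.
  f_x(P) = 18, f_y(P) = 5 (gradient nonzero, so P is smooth).
Step 3: tangent line at P: 18·(x − -3) + 5·(y − 3) = 0.
Expanding: 18*x + 5*y + 39 = 0.


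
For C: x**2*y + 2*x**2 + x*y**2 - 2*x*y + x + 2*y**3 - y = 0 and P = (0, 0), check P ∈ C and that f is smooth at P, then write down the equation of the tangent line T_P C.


Tangent line at P: x - y = 0.

Step 1: f(0, 0) = 0, so P lies on C.
Step 2: partial derivatives
  f_x(x, y) = 2*x*y + 4*x + y**2 - 2*y + 1, f_y(x, y) = x**2 + 2*x*y - 2*x + 6*y**2 - 1.
  f_x(P) = 1, f_y(P) = -1 (gradient nonzero, so P is smooth).
Step 3: tangent line at P: 1·(x − 0) + -1·(y − 0) = 0.
Expanding: x - y = 0.


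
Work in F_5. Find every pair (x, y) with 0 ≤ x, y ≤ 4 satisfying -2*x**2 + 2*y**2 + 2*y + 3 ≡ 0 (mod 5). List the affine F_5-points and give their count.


Affine F_5-points: {(0, 2), (1, 1), (1, 3), (2, 0), (2, 4), (3, 0), (3, 4), (4, 1), (4, 3)}; count = 9.

For each of the 25 pairs (x, y) ∈ F_5², evaluate f(x, y) mod 5. Record the zeros.
  x = 0: [0↦3, 1↦2, 2↦0, 3↦2, 4↦3]  zeros at y ∈ {2}
  x = 1: [0↦1, 1↦0, 2↦3, 3↦0, 4↦1]  zeros at y ∈ {1, 3}
  x = 2: [0↦0, 1↦4, 2↦2, 3↦4, 4↦0]  zeros at y ∈ {0, 4}
  x = 3: [0↦0, 1↦4, 2↦2, 3↦4, 4↦0]  zeros at y ∈ {0, 4}
  x = 4: [0↦1, 1↦0, 2↦3, 3↦0, 4↦1]  zeros at y ∈ {1, 3}
Collecting zeros: affine points = {(0, 2), (1, 1), (1, 3), (2, 0), (2, 4), (3, 0), (3, 4), (4, 1), (4, 3)}.
Total count |C(F_5)_aff| = 9.


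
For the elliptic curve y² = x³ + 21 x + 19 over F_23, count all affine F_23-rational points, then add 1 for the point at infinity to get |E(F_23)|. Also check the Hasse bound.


Affine points = {(1, 8), (1, 15), (2, 0), (4, 11), (4, 12), (6, 4), (6, 19), (7, 7), (7, 16), (8, 3), (8, 20), (15, 11), (15, 12), (16, 9), (16, 14), (19, 3), (19, 20)}; affine count = 17; |E(F_23)| = 18.

Discriminant check: Δ ∝ 4a³ + 27b² = 4·21³ + 27·19² = 4·9261 + 27·361 ≡ 9 (mod 23). Nonzero ⇒ E is nonsingular.
For each x ∈ F_23, compute rhs = x³ + 21·x + 19 mod 23, then count y ∈ F_23 with y² ≡ rhs.
  x = 0: rhs = 19, matching y values: none (0 points).
  x = 1: rhs = 18, matching y values: 8, 15 (2 points).
  x = 2: rhs = 0, matching y values: 0 (1 points).
  x = 3: rhs = 17, matching y values: none (0 points).
  x = 4: rhs = 6, matching y values: 11, 12 (2 points).
  x = 5: rhs = 19, matching y values: none (0 points).
  x = 6: rhs = 16, matching y values: 4, 19 (2 points).
  x = 7: rhs = 3, matching y values: 7, 16 (2 points).
  x = 8: rhs = 9, matching y values: 3, 20 (2 points).
  x = 9: rhs = 17, matching y values: none (0 points).
  x = 10: rhs = 10, matching y values: none (0 points).
  x = 11: rhs = 17, matching y values: none (0 points).
  x = 12: rhs = 21, matching y values: none (0 points).
  x = 13: rhs = 5, matching y values: none (0 points).
  x = 14: rhs = 21, matching y values: none (0 points).
  x = 15: rhs = 6, matching y values: 11, 12 (2 points).
  x = 16: rhs = 12, matching y values: 9, 14 (2 points).
  x = 17: rhs = 22, matching y values: none (0 points).
  x = 18: rhs = 19, matching y values: none (0 points).
  x = 19: rhs = 9, matching y values: 3, 20 (2 points).
  x = 20: rhs = 21, matching y values: none (0 points).
  x = 21: rhs = 15, matching y values: none (0 points).
  x = 22: rhs = 20, matching y values: none (0 points).
Total affine count: 17.
Full point count |E(F_23)| = 17 + 1 = 18.
Hasse bound: |18 − (23+1)| = |-6| = 6 ≤ 2√23 ≈ 9.5917 ✓.


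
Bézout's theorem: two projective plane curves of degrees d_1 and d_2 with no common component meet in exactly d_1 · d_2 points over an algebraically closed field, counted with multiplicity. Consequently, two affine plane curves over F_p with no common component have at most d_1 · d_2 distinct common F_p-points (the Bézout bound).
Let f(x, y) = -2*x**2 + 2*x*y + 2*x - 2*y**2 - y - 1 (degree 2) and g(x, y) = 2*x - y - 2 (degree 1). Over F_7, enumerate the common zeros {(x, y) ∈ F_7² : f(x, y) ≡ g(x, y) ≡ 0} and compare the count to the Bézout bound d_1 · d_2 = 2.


Common zeros: {(0, 5), (2, 2)}; count = 2; Bézout bound = 2.

deg(f) = 2, deg(g) = 1, so Bézout bound = 2.
Scan x ∈ F_7. For each x, list the y ∈ F_7 with f(x, y) ≡ 0 and those with g(x, y) ≡ 0 (mod 7); the common zeros in that column are the intersection.
  x = 0: f ≡ 0 at y ∈ {5}; g ≡ 0 at y ∈ {5}; common: {5}.
  x = 1: f ≡ 0 at y ∈ {2}; g ≡ 0 at y ∈ {0}; common: ∅.
  x = 2: f ≡ 0 at y ∈ {2, 3}; g ≡ 0 at y ∈ {2}; common: {2}.
  x = 3: f ≡ 0 at y ∈ ∅; g ≡ 0 at y ∈ {4}; common: ∅.
  x = 4: f ≡ 0 at y ∈ ∅; g ≡ 0 at y ∈ {6}; common: ∅.
  x = 5: f ≡ 0 at y ∈ ∅; g ≡ 0 at y ∈ {1}; common: ∅.
  x = 6: f ≡ 0 at y ∈ {4, 5}; g ≡ 0 at y ∈ {3}; common: ∅.
Collecting: common zeros = {(0, 5), (2, 2)}, so the count is 2.
Comparison with the Bézout bound: 2 ≤ 2 = deg(f)·deg(g), as expected for curves with no common component (the bound is attained).


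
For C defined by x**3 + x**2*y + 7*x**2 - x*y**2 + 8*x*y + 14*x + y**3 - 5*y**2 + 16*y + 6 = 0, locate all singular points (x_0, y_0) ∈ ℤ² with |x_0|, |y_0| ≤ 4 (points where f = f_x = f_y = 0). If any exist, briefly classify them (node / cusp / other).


Singular points: {(-3, 1)}; classification: node.

Compute partial derivatives:
  f_x = 3*x**2 + 2*x*y + 14*x - y**2 + 8*y + 14.
  f_y = x**2 - 2*x*y + 8*x + 3*y**2 - 10*y + 16.
Scan x_0 ∈ {−4, ..., 4}. For each x_0, f_y(x_0, y) is a polynomial in y; find its integer roots y ∈ {−4, ..., 4}, then test f_x and f at those candidates.
  x = -4: f_y(-4, y) = 3*y**2 - 2*y; vanishes at y ∈ {0}. (-4, 0): f_x = 6 ≠ 0.
  x = -3: f_y(-3, y) = 3*y**2 - 4*y + 1; vanishes at y ∈ {1}. (-3, 1): f_x = 0, f = 0 — SINGULAR.
  x = -2: f_y(-2, y) = 3*y**2 - 6*y + 4; no integer root y with |y| ≤ 4.
  x = -1: f_y(-1, y) = 3*y**2 - 8*y + 9; no integer root y with |y| ≤ 4.
  x = 0: f_y(0, y) = 3*y**2 - 10*y + 16; no integer root y with |y| ≤ 4.
  x = 1: f_y(1, y) = 3*y**2 - 12*y + 25; no integer root y with |y| ≤ 4.
  x = 2: f_y(2, y) = 3*y**2 - 14*y + 36; no integer root y with |y| ≤ 4.
  x = 3: f_y(3, y) = 3*y**2 - 16*y + 49; no integer root y with |y| ≤ 4.
  x = 4: f_y(4, y) = 3*y**2 - 18*y + 64; no integer root y with |y| ≤ 4.
Only singular point on the grid: (-3, 1).
Classify: substitute x = -3 + u, y = 1 + v and expand: f = u**3 + u**2*v - u**2 - u*v**2 + v**3 + v**2.
No constant or linear terms (consistent with a singular point). Quadratic part: -u**2 + v**2. Cubic part: u**3 + u**2*v - u*v**2 + v**3.
The quadratic part v**2 - u**2 = (v − u)(v + u) splits into two distinct linear factors, so there are two distinct tangent lines y − 1 = ±(x − -3) — this is a node (ordinary double point).
Classification: node.


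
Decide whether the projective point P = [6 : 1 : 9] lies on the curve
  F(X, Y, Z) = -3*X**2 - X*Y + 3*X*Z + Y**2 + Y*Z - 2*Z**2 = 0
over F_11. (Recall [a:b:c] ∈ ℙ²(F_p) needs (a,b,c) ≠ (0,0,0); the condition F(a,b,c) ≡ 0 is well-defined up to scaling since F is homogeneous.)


F(6,1,9) ≡ 6 (mod 11); P is NOT on the curve.

Evaluate F(6, 1, 9) term-by-term (mod 11).
  -3*X**2 ↦ -3·36·1·1 = -108
  -X*Y ↦ -1·6·1·1 = -6
  3*X*Z ↦ 3·6·1·9 = 162
  Y**2 ↦ 1·1·1·1 = 1
  Y*Z ↦ 1·1·1·9 = 9
  -2*Z**2 ↦ -2·1·1·81 = -162
Sum: F(6, 1, 9) = (-108) + (-6) + (162) + (1) + (9) + (-162) = -104.
Reducing mod 11: -104 ≡ 6 (mod 11).
Since F(a, b, c) ≡ 6 ≠ 0 (mod 11), P does NOT lie on the curve.


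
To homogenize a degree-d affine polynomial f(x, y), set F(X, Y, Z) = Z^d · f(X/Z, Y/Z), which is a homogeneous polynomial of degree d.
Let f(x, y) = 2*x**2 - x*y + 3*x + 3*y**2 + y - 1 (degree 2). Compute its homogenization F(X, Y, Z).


F(X, Y, Z) = 2*X**2 - X*Y + 3*X*Z + 3*Y**2 + Y*Z - Z**2

deg(f) = 2.
Substitute x = X/Z, y = Y/Z into f, then multiply by Z^2.
  monomial 2·x^2·y^0 ↦ 2·X^2·Y^0·Z^0.
  monomial -1·x^1·y^1 ↦ -1·X^1·Y^1·Z^0.
  monomial 3·x^1·y^0 ↦ 3·X^1·Y^0·Z^1.
  monomial 3·x^0·y^2 ↦ 3·X^0·Y^2·Z^0.
  monomial 1·x^0·y^1 ↦ 1·X^0·Y^1·Z^1.
  monomial -1·x^0·y^0 ↦ -1·X^0·Y^0·Z^2.
Collecting: F(X, Y, Z) = 2*X**2 - X*Y + 3*X*Z + 3*Y**2 + Y*Z - Z**2.


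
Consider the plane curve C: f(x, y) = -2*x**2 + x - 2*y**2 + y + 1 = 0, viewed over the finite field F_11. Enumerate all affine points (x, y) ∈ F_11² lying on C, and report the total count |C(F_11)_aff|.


Affine F_11-points: {(0, 1), (0, 5), (1, 0), (1, 6), (2, 2), (2, 4), (4, 2), (4, 4), (5, 0), (5, 6), (6, 1), (6, 5)}; count = 12.

For each of the 121 pairs (x, y) ∈ F_11², evaluate f(x, y) mod 11. Record the zeros.
  x = 0: [0↦1, 1↦0, 2↦6, 3↦8, 4↦6, 5↦0, 6↦1, 7↦9, 8↦2, 9↦2, 10↦9]  zeros at y ∈ {1, 5}
  x = 1: [0↦0, 1↦10, 2↦5, 3↦7, 4↦5, 5↦10, 6↦0, 7↦8, 8↦1, 9↦1, 10↦8]  zeros at y ∈ {0, 6}
  x = 2: [0↦6, 1↦5, 2↦0, 3↦2, 4↦0, 5↦5, 6↦6, 7↦3, 8↦7, 9↦7, 10↦3]  zeros at y ∈ {2, 4}
  x = 3: [0↦8, 1↦7, 2↦2, 3↦4, 4↦2, 5↦7, 6↦8, 7↦5, 8↦9, 9↦9, 10↦5]  zeros at y ∈ ∅
  x = 4: [0↦6, 1↦5, 2↦0, 3↦2, 4↦0, 5↦5, 6↦6, 7↦3, 8↦7, 9↦7, 10↦3]  zeros at y ∈ {2, 4}
  x = 5: [0↦0, 1↦10, 2↦5, 3↦7, 4↦5, 5↦10, 6↦0, 7↦8, 8↦1, 9↦1, 10↦8]  zeros at y ∈ {0, 6}
  x = 6: [0↦1, 1↦0, 2↦6, 3↦8, 4↦6, 5↦0, 6↦1, 7↦9, 8↦2, 9↦2, 10↦9]  zeros at y ∈ {1, 5}
  x = 7: [0↦9, 1↦8, 2↦3, 3↦5, 4↦3, 5↦8, 6↦9, 7↦6, 8↦10, 9↦10, 10↦6]  zeros at y ∈ ∅
  x = 8: [0↦2, 1↦1, 2↦7, 3↦9, 4↦7, 5↦1, 6↦2, 7↦10, 8↦3, 9↦3, 10↦10]  zeros at y ∈ ∅
  x = 9: [0↦2, 1↦1, 2↦7, 3↦9, 4↦7, 5↦1, 6↦2, 7↦10, 8↦3, 9↦3, 10↦10]  zeros at y ∈ ∅
  x = 10: [0↦9, 1↦8, 2↦3, 3↦5, 4↦3, 5↦8, 6↦9, 7↦6, 8↦10, 9↦10, 10↦6]  zeros at y ∈ ∅
Collecting zeros: affine points = {(0, 1), (0, 5), (1, 0), (1, 6), (2, 2), (2, 4), (4, 2), (4, 4), (5, 0), (5, 6), (6, 1), (6, 5)}.
Total count |C(F_11)_aff| = 12.


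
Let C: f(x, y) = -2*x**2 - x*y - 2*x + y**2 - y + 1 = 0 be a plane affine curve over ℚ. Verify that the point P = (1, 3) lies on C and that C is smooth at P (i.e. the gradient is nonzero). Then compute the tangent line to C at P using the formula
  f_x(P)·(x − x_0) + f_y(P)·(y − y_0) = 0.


Tangent line at P: -9*x + 4*y - 3 = 0.

Step 1: f(1, 3) = 0, so P lies on C.
Step 2: partial derivatives
  f_x(x, y) = -4*x - y - 2, f_y(x, y) = -x + 2*y - 1.
  f_x(P) = -9, f_y(P) = 4 (gradient nonzero, so P is smooth).
Step 3: tangent line at P: -9·(x − 1) + 4·(y − 3) = 0.
Expanding: -9*x + 4*y - 3 = 0.


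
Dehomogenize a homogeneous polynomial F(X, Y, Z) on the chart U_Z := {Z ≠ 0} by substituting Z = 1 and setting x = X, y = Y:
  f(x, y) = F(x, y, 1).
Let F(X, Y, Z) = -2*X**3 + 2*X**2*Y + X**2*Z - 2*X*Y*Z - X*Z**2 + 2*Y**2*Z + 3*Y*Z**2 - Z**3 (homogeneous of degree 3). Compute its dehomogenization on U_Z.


f(x, y) = -2*x**3 + 2*x**2*y + x**2 - 2*x*y - x + 2*y**2 + 3*y - 1

On U_Z we set Z = 1. Each monomial c·X^i·Y^j·Z^k in F becomes c·x^i·y^j·1^k = c·x^i·y^j.
Substituting Z = 1: F(X, Y, 1) = -2*x**3 + 2*x**2*y + x**2 - 2*x*y - x + 2*y**2 + 3*y - 1.
Note: deg(f) ≤ deg(F) = 3; strict inequality happens when F is divisible by Z (lost terms).


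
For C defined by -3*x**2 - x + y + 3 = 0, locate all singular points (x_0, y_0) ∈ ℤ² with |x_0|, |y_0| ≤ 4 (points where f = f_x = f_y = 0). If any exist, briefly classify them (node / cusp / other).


No singular points in the scanned grid; C is smooth there.

Compute partial derivatives:
  f_x = -6*x - 1.
  f_y = 1.
f_y = 1 is a nonzero constant, so f_y never vanishes: no point (x, y) can satisfy f = f_x = f_y = 0. In particular no (x, y) ∈ {−4, ..., 4}² is singular; the curve is smooth.


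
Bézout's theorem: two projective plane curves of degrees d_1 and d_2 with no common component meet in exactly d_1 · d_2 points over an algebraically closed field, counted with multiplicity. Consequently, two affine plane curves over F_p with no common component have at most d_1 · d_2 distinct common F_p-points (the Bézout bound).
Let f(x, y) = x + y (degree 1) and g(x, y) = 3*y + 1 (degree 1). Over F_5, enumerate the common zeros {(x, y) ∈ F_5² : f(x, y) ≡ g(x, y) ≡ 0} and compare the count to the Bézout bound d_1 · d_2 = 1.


Common zeros: {(2, 3)}; count = 1; Bézout bound = 1.

deg(f) = 1, deg(g) = 1, so Bézout bound = 1.
Scan x ∈ F_5. For each x, list the y ∈ F_5 with f(x, y) ≡ 0 and those with g(x, y) ≡ 0 (mod 5); the common zeros in that column are the intersection.
  x = 0: f ≡ 0 at y ∈ {0}; g ≡ 0 at y ∈ {3}; common: ∅.
  x = 1: f ≡ 0 at y ∈ {4}; g ≡ 0 at y ∈ {3}; common: ∅.
  x = 2: f ≡ 0 at y ∈ {3}; g ≡ 0 at y ∈ {3}; common: {3}.
  x = 3: f ≡ 0 at y ∈ {2}; g ≡ 0 at y ∈ {3}; common: ∅.
  x = 4: f ≡ 0 at y ∈ {1}; g ≡ 0 at y ∈ {3}; common: ∅.
Collecting: common zeros = {(2, 3)}, so the count is 1.
Comparison with the Bézout bound: 1 ≤ 1 = deg(f)·deg(g), as expected for curves with no common component (the bound is attained).


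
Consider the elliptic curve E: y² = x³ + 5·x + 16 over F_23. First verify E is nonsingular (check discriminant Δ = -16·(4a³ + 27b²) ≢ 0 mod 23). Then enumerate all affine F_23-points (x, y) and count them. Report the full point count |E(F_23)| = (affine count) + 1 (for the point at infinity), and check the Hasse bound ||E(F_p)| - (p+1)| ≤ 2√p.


Affine points = {(0, 4), (0, 19), (3, 9), (3, 14), (4, 10), (4, 13), (6, 3), (6, 20), (7, 7), (7, 16), (8, 4), (8, 19), (9, 10), (9, 13), (10, 10), (10, 13), (13, 1), (13, 22), (14, 1), (14, 22), (15, 4), (15, 19), (16, 11), (16, 12), (17, 0), (18, 2), (18, 21), (19, 1), (19, 22)}; affine count = 29; |E(F_23)| = 30.

Discriminant check: Δ ∝ 4a³ + 27b² = 4·5³ + 27·16² = 4·125 + 27·256 ≡ 6 (mod 23). Nonzero ⇒ E is nonsingular.
For each x ∈ F_23, compute rhs = x³ + 5·x + 16 mod 23, then count y ∈ F_23 with y² ≡ rhs.
  x = 0: rhs = 16, matching y values: 4, 19 (2 points).
  x = 1: rhs = 22, matching y values: none (0 points).
  x = 2: rhs = 11, matching y values: none (0 points).
  x = 3: rhs = 12, matching y values: 9, 14 (2 points).
  x = 4: rhs = 8, matching y values: 10, 13 (2 points).
  x = 5: rhs = 5, matching y values: none (0 points).
  x = 6: rhs = 9, matching y values: 3, 20 (2 points).
  x = 7: rhs = 3, matching y values: 7, 16 (2 points).
  x = 8: rhs = 16, matching y values: 4, 19 (2 points).
  x = 9: rhs = 8, matching y values: 10, 13 (2 points).
  x = 10: rhs = 8, matching y values: 10, 13 (2 points).
  x = 11: rhs = 22, matching y values: none (0 points).
  x = 12: rhs = 10, matching y values: none (0 points).
  x = 13: rhs = 1, matching y values: 1, 22 (2 points).
  x = 14: rhs = 1, matching y values: 1, 22 (2 points).
  x = 15: rhs = 16, matching y values: 4, 19 (2 points).
  x = 16: rhs = 6, matching y values: 11, 12 (2 points).
  x = 17: rhs = 0, matching y values: 0 (1 points).
  x = 18: rhs = 4, matching y values: 2, 21 (2 points).
  x = 19: rhs = 1, matching y values: 1, 22 (2 points).
  x = 20: rhs = 20, matching y values: none (0 points).
  x = 21: rhs = 21, matching y values: none (0 points).
  x = 22: rhs = 10, matching y values: none (0 points).
Total affine count: 29.
Full point count |E(F_23)| = 29 + 1 = 30.
Hasse bound: |30 − (23+1)| = |6| = 6 ≤ 2√23 ≈ 9.5917 ✓.


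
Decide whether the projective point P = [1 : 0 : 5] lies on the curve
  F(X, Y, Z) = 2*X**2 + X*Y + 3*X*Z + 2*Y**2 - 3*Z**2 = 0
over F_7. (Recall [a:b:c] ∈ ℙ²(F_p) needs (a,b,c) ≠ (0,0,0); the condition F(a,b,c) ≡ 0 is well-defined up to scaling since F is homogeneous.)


F(1,0,5) ≡ 5 (mod 7); P is NOT on the curve.

Evaluate F(1, 0, 5) term-by-term (mod 7).
  2*X**2 ↦ 2·1·1·1 = 2
  X*Y ↦ 1·1·0·1 = 0
  3*X*Z ↦ 3·1·1·5 = 15
  2*Y**2 ↦ 2·1·0·1 = 0
  -3*Z**2 ↦ -3·1·1·25 = -75
Sum: F(1, 0, 5) = (2) + (0) + (15) + (0) + (-75) = -58.
Reducing mod 7: -58 ≡ 5 (mod 7).
Since F(a, b, c) ≡ 5 ≠ 0 (mod 7), P does NOT lie on the curve.


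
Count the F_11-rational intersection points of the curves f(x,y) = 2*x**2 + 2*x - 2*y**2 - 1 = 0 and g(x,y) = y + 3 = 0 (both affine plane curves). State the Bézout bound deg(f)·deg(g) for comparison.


Common zeros: ∅; count = 0; Bézout bound = 2.

deg(f) = 2, deg(g) = 1, so Bézout bound = 2.
Scan x ∈ F_11. For each x, list the y ∈ F_11 with f(x, y) ≡ 0 and those with g(x, y) ≡ 0 (mod 11); the common zeros in that column are the intersection.
  x = 0: f ≡ 0 at y ∈ {4, 7}; g ≡ 0 at y ∈ {8}; common: ∅.
  x = 1: f ≡ 0 at y ∈ ∅; g ≡ 0 at y ∈ {8}; common: ∅.
  x = 2: f ≡ 0 at y ∈ {0}; g ≡ 0 at y ∈ {8}; common: ∅.
  x = 3: f ≡ 0 at y ∈ ∅; g ≡ 0 at y ∈ {8}; common: ∅.
  x = 4: f ≡ 0 at y ∈ {5, 6}; g ≡ 0 at y ∈ {8}; common: ∅.
  x = 5: f ≡ 0 at y ∈ ∅; g ≡ 0 at y ∈ {8}; common: ∅.
  x = 6: f ≡ 0 at y ∈ {5, 6}; g ≡ 0 at y ∈ {8}; common: ∅.
  x = 7: f ≡ 0 at y ∈ ∅; g ≡ 0 at y ∈ {8}; common: ∅.
  x = 8: f ≡ 0 at y ∈ {0}; g ≡ 0 at y ∈ {8}; common: ∅.
  x = 9: f ≡ 0 at y ∈ ∅; g ≡ 0 at y ∈ {8}; common: ∅.
  x = 10: f ≡ 0 at y ∈ {4, 7}; g ≡ 0 at y ∈ {8}; common: ∅.
Collecting: common zeros = ∅, so the count is 0.
Comparison with the Bézout bound: 0 ≤ 2 = deg(f)·deg(g), as expected for curves with no common component (the affine F_11-count falls short of the bound because intersections may lie at infinity, over extension fields, or carry multiplicity).


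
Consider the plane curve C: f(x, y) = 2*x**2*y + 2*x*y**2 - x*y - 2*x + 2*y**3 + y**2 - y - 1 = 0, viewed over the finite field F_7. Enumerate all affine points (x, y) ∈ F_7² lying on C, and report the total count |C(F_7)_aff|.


Affine F_7-points: {(1, 5), (2, 1), (2, 6), (3, 0), (4, 4), (5, 4)}; count = 6.

For each of the 49 pairs (x, y) ∈ F_7², evaluate f(x, y) mod 7. Record the zeros.
  x = 0: [0↦6, 1↦1, 2↦3, 3↦3, 4↦6, 5↦3, 6↦6]  zeros at y ∈ ∅
  x = 1: [0↦4, 1↦2, 2↦4, 3↦1, 4↦5, 5↦0, 6↦5]  zeros at y ∈ {5}
  x = 2: [0↦2, 1↦0, 2↦6, 3↦4, 4↦6, 5↦3, 6↦0]  zeros at y ∈ {1, 6}
  x = 3: [0↦0, 1↦2, 2↦2, 3↦5, 4↦2, 5↦5, 6↦5]  zeros at y ∈ {0}
  x = 4: [0↦5, 1↦1, 2↦6, 3↦4, 4↦0, 5↦6, 6↦6]  zeros at y ∈ {4}
  x = 5: [0↦3, 1↦4, 2↦4, 3↦1, 4↦0, 5↦6, 6↦3]  zeros at y ∈ {4}
  x = 6: [0↦1, 1↦4, 2↦3, 3↦3, 4↦2, 5↦5, 6↦3]  zeros at y ∈ ∅
Collecting zeros: affine points = {(1, 5), (2, 1), (2, 6), (3, 0), (4, 4), (5, 4)}.
Total count |C(F_7)_aff| = 6.


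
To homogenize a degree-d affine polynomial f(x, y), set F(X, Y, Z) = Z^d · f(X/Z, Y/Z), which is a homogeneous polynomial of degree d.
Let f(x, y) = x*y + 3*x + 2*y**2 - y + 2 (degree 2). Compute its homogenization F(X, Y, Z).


F(X, Y, Z) = X*Y + 3*X*Z + 2*Y**2 - Y*Z + 2*Z**2

deg(f) = 2.
Substitute x = X/Z, y = Y/Z into f, then multiply by Z^2.
  monomial 1·x^1·y^1 ↦ 1·X^1·Y^1·Z^0.
  monomial 3·x^1·y^0 ↦ 3·X^1·Y^0·Z^1.
  monomial 2·x^0·y^2 ↦ 2·X^0·Y^2·Z^0.
  monomial -1·x^0·y^1 ↦ -1·X^0·Y^1·Z^1.
  monomial 2·x^0·y^0 ↦ 2·X^0·Y^0·Z^2.
Collecting: F(X, Y, Z) = X*Y + 3*X*Z + 2*Y**2 - Y*Z + 2*Z**2.


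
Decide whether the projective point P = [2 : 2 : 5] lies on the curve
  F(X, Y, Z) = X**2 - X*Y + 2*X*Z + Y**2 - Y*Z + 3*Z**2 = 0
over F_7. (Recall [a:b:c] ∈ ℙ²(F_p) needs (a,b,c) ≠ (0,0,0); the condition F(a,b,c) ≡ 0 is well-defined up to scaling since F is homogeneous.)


F(2,2,5) ≡ 5 (mod 7); P is NOT on the curve.

Evaluate F(2, 2, 5) term-by-term (mod 7).
  X**2 ↦ 1·4·1·1 = 4
  -X*Y ↦ -1·2·2·1 = -4
  2*X*Z ↦ 2·2·1·5 = 20
  Y**2 ↦ 1·1·4·1 = 4
  -Y*Z ↦ -1·1·2·5 = -10
  3*Z**2 ↦ 3·1·1·25 = 75
Sum: F(2, 2, 5) = (4) + (-4) + (20) + (4) + (-10) + (75) = 89.
Reducing mod 7: 89 ≡ 5 (mod 7).
Since F(a, b, c) ≡ 5 ≠ 0 (mod 7), P does NOT lie on the curve.


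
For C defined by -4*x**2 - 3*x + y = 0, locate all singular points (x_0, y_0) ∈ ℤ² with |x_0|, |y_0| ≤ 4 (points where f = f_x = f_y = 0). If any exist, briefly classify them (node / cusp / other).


No singular points in the scanned grid; C is smooth there.

Compute partial derivatives:
  f_x = -8*x - 3.
  f_y = 1.
f_y = 1 is a nonzero constant, so f_y never vanishes: no point (x, y) can satisfy f = f_x = f_y = 0. In particular no (x, y) ∈ {−4, ..., 4}² is singular; the curve is smooth.


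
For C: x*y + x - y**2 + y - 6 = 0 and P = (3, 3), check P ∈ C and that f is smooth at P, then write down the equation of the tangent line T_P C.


Tangent line at P: 4*x - 2*y - 6 = 0.

Step 1: f(3, 3) = 0, so P lies on C.
Step 2: partial derivatives
  f_x(x, y) = y + 1, f_y(x, y) = x - 2*y + 1.
  f_x(P) = 4, f_y(P) = -2 (gradient nonzero, so P is smooth).
Step 3: tangent line at P: 4·(x − 3) + -2·(y − 3) = 0.
Expanding: 4*x - 2*y - 6 = 0.


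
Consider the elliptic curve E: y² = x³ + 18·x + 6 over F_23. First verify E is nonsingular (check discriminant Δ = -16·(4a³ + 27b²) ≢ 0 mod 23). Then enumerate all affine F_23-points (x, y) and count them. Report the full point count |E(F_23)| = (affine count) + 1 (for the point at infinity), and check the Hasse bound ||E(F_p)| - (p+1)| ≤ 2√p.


Affine points = {(0, 11), (0, 12), (1, 5), (1, 18), (2, 2), (2, 21), (3, 8), (3, 15), (4, 2), (4, 21), (6, 10), (6, 13), (8, 8), (8, 15), (9, 0), (10, 6), (10, 17), (12, 8), (12, 15), (14, 9), (14, 14), (17, 2), (17, 21), (19, 10), (19, 13), (21, 10), (21, 13)}; affine count = 27; |E(F_23)| = 28.

Discriminant check: Δ ∝ 4a³ + 27b² = 4·18³ + 27·6² = 4·5832 + 27·36 ≡ 12 (mod 23). Nonzero ⇒ E is nonsingular.
For each x ∈ F_23, compute rhs = x³ + 18·x + 6 mod 23, then count y ∈ F_23 with y² ≡ rhs.
  x = 0: rhs = 6, matching y values: 11, 12 (2 points).
  x = 1: rhs = 2, matching y values: 5, 18 (2 points).
  x = 2: rhs = 4, matching y values: 2, 21 (2 points).
  x = 3: rhs = 18, matching y values: 8, 15 (2 points).
  x = 4: rhs = 4, matching y values: 2, 21 (2 points).
  x = 5: rhs = 14, matching y values: none (0 points).
  x = 6: rhs = 8, matching y values: 10, 13 (2 points).
  x = 7: rhs = 15, matching y values: none (0 points).
  x = 8: rhs = 18, matching y values: 8, 15 (2 points).
  x = 9: rhs = 0, matching y values: 0 (1 points).
  x = 10: rhs = 13, matching y values: 6, 17 (2 points).
  x = 11: rhs = 17, matching y values: none (0 points).
  x = 12: rhs = 18, matching y values: 8, 15 (2 points).
  x = 13: rhs = 22, matching y values: none (0 points).
  x = 14: rhs = 12, matching y values: 9, 14 (2 points).
  x = 15: rhs = 17, matching y values: none (0 points).
  x = 16: rhs = 20, matching y values: none (0 points).
  x = 17: rhs = 4, matching y values: 2, 21 (2 points).
  x = 18: rhs = 21, matching y values: none (0 points).
  x = 19: rhs = 8, matching y values: 10, 13 (2 points).
  x = 20: rhs = 17, matching y values: none (0 points).
  x = 21: rhs = 8, matching y values: 10, 13 (2 points).
  x = 22: rhs = 10, matching y values: none (0 points).
Total affine count: 27.
Full point count |E(F_23)| = 27 + 1 = 28.
Hasse bound: |28 − (23+1)| = |4| = 4 ≤ 2√23 ≈ 9.5917 ✓.


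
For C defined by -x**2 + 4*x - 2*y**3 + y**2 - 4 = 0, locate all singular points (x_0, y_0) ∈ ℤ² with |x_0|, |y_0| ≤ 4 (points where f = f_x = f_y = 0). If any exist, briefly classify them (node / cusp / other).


Singular points: {(2, 0)}; classification: node.

Compute partial derivatives:
  f_x = 4 - 2*x.
  f_y = -6*y**2 + 2*y.
Scan x_0 ∈ {−4, ..., 4}. For each x_0, f_y(x_0, y) is a polynomial in y; find its integer roots y ∈ {−4, ..., 4}, then test f_x and f at those candidates.
  x = -4: f_y(-4, y) = -6*y**2 + 2*y; vanishes at y ∈ {0}. (-4, 0): f_x = 12 ≠ 0.
  x = -3: f_y(-3, y) = -6*y**2 + 2*y; vanishes at y ∈ {0}. (-3, 0): f_x = 10 ≠ 0.
  x = -2: f_y(-2, y) = -6*y**2 + 2*y; vanishes at y ∈ {0}. (-2, 0): f_x = 8 ≠ 0.
  x = -1: f_y(-1, y) = -6*y**2 + 2*y; vanishes at y ∈ {0}. (-1, 0): f_x = 6 ≠ 0.
  x = 0: f_y(0, y) = -6*y**2 + 2*y; vanishes at y ∈ {0}. (0, 0): f_x = 4 ≠ 0.
  x = 1: f_y(1, y) = -6*y**2 + 2*y; vanishes at y ∈ {0}. (1, 0): f_x = 2 ≠ 0.
  x = 2: f_y(2, y) = -6*y**2 + 2*y; vanishes at y ∈ {0}. (2, 0): f_x = 0, f = 0 — SINGULAR.
  x = 3: f_y(3, y) = -6*y**2 + 2*y; vanishes at y ∈ {0}. (3, 0): f_x = -2 ≠ 0.
  x = 4: f_y(4, y) = -6*y**2 + 2*y; vanishes at y ∈ {0}. (4, 0): f_x = -4 ≠ 0.
Only singular point on the grid: (2, 0).
Classify: substitute x = 2 + u, y = 0 + v and expand: f = -u**2 - 2*v**3 + v**2.
No constant or linear terms (consistent with a singular point). Quadratic part: -u**2 + v**2. Cubic part: -2*v**3.
The quadratic part v**2 - u**2 = (v − u)(v + u) splits into two distinct linear factors, so there are two distinct tangent lines y − 0 = ±(x − 2) — this is a node (ordinary double point).
Classification: node.


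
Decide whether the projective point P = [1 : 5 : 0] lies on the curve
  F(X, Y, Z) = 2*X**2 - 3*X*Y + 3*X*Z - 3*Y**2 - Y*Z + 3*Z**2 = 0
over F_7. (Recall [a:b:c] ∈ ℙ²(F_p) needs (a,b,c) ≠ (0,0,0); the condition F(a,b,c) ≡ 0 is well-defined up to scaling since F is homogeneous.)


F(1,5,0) ≡ 3 (mod 7); P is NOT on the curve.

Evaluate F(1, 5, 0) term-by-term (mod 7).
  2*X**2 ↦ 2·1·1·1 = 2
  -3*X*Y ↦ -3·1·5·1 = -15
  3*X*Z ↦ 3·1·1·0 = 0
  -3*Y**2 ↦ -3·1·25·1 = -75
  -Y*Z ↦ -1·1·5·0 = 0
  3*Z**2 ↦ 3·1·1·0 = 0
Sum: F(1, 5, 0) = (2) + (-15) + (0) + (-75) + (0) + (0) = -88.
Reducing mod 7: -88 ≡ 3 (mod 7).
Since F(a, b, c) ≡ 3 ≠ 0 (mod 7), P does NOT lie on the curve.


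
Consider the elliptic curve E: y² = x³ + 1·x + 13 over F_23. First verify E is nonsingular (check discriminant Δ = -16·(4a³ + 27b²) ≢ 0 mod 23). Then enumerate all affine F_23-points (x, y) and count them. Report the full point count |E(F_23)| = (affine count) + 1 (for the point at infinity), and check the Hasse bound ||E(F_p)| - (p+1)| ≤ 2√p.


Affine points = {(0, 6), (0, 17), (2, 0), (4, 9), (4, 14), (7, 8), (7, 15), (8, 2), (8, 21), (16, 10), (16, 13), (20, 11), (20, 12), (21, 7), (21, 16)}; affine count = 15; |E(F_23)| = 16.

Discriminant check: Δ ∝ 4a³ + 27b² = 4·1³ + 27·13² = 4·1 + 27·169 ≡ 13 (mod 23). Nonzero ⇒ E is nonsingular.
For each x ∈ F_23, compute rhs = x³ + 1·x + 13 mod 23, then count y ∈ F_23 with y² ≡ rhs.
  x = 0: rhs = 13, matching y values: 6, 17 (2 points).
  x = 1: rhs = 15, matching y values: none (0 points).
  x = 2: rhs = 0, matching y values: 0 (1 points).
  x = 3: rhs = 20, matching y values: none (0 points).
  x = 4: rhs = 12, matching y values: 9, 14 (2 points).
  x = 5: rhs = 5, matching y values: none (0 points).
  x = 6: rhs = 5, matching y values: none (0 points).
  x = 7: rhs = 18, matching y values: 8, 15 (2 points).
  x = 8: rhs = 4, matching y values: 2, 21 (2 points).
  x = 9: rhs = 15, matching y values: none (0 points).
  x = 10: rhs = 11, matching y values: none (0 points).
  x = 11: rhs = 21, matching y values: none (0 points).
  x = 12: rhs = 5, matching y values: none (0 points).
  x = 13: rhs = 15, matching y values: none (0 points).
  x = 14: rhs = 11, matching y values: none (0 points).
  x = 15: rhs = 22, matching y values: none (0 points).
  x = 16: rhs = 8, matching y values: 10, 13 (2 points).
  x = 17: rhs = 21, matching y values: none (0 points).
  x = 18: rhs = 21, matching y values: none (0 points).
  x = 19: rhs = 14, matching y values: none (0 points).
  x = 20: rhs = 6, matching y values: 11, 12 (2 points).
  x = 21: rhs = 3, matching y values: 7, 16 (2 points).
  x = 22: rhs = 11, matching y values: none (0 points).
Total affine count: 15.
Full point count |E(F_23)| = 15 + 1 = 16.
Hasse bound: |16 − (23+1)| = |-8| = 8 ≤ 2√23 ≈ 9.5917 ✓.


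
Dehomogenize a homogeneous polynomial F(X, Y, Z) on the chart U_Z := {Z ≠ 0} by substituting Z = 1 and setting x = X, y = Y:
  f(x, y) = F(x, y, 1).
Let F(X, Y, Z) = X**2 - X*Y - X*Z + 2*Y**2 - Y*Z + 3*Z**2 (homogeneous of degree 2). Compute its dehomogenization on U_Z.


f(x, y) = x**2 - x*y - x + 2*y**2 - y + 3

On U_Z we set Z = 1. Each monomial c·X^i·Y^j·Z^k in F becomes c·x^i·y^j·1^k = c·x^i·y^j.
Substituting Z = 1: F(X, Y, 1) = x**2 - x*y - x + 2*y**2 - y + 3.
Note: deg(f) ≤ deg(F) = 2; strict inequality happens when F is divisible by Z (lost terms).
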